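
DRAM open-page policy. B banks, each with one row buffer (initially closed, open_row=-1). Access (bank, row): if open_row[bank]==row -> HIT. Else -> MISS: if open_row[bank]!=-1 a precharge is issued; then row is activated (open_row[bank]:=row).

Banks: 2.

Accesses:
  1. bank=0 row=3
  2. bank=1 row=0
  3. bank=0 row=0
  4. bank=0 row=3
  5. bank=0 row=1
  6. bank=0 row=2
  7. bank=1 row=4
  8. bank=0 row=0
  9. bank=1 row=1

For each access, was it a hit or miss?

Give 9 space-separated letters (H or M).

Answer: M M M M M M M M M

Derivation:
Acc 1: bank0 row3 -> MISS (open row3); precharges=0
Acc 2: bank1 row0 -> MISS (open row0); precharges=0
Acc 3: bank0 row0 -> MISS (open row0); precharges=1
Acc 4: bank0 row3 -> MISS (open row3); precharges=2
Acc 5: bank0 row1 -> MISS (open row1); precharges=3
Acc 6: bank0 row2 -> MISS (open row2); precharges=4
Acc 7: bank1 row4 -> MISS (open row4); precharges=5
Acc 8: bank0 row0 -> MISS (open row0); precharges=6
Acc 9: bank1 row1 -> MISS (open row1); precharges=7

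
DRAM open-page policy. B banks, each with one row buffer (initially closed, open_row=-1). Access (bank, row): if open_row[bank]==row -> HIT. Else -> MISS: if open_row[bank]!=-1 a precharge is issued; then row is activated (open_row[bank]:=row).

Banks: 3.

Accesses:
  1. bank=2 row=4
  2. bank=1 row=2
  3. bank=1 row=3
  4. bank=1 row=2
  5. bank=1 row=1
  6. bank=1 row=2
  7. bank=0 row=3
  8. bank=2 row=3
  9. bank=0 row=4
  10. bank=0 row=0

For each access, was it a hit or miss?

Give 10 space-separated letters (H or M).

Acc 1: bank2 row4 -> MISS (open row4); precharges=0
Acc 2: bank1 row2 -> MISS (open row2); precharges=0
Acc 3: bank1 row3 -> MISS (open row3); precharges=1
Acc 4: bank1 row2 -> MISS (open row2); precharges=2
Acc 5: bank1 row1 -> MISS (open row1); precharges=3
Acc 6: bank1 row2 -> MISS (open row2); precharges=4
Acc 7: bank0 row3 -> MISS (open row3); precharges=4
Acc 8: bank2 row3 -> MISS (open row3); precharges=5
Acc 9: bank0 row4 -> MISS (open row4); precharges=6
Acc 10: bank0 row0 -> MISS (open row0); precharges=7

Answer: M M M M M M M M M M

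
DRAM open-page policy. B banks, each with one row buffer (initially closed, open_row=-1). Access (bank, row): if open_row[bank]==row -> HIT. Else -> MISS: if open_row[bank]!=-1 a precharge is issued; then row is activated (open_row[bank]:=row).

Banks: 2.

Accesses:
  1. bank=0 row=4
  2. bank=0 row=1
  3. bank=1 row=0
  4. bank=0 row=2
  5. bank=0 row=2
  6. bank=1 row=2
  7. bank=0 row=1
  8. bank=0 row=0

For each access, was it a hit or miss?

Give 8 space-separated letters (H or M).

Acc 1: bank0 row4 -> MISS (open row4); precharges=0
Acc 2: bank0 row1 -> MISS (open row1); precharges=1
Acc 3: bank1 row0 -> MISS (open row0); precharges=1
Acc 4: bank0 row2 -> MISS (open row2); precharges=2
Acc 5: bank0 row2 -> HIT
Acc 6: bank1 row2 -> MISS (open row2); precharges=3
Acc 7: bank0 row1 -> MISS (open row1); precharges=4
Acc 8: bank0 row0 -> MISS (open row0); precharges=5

Answer: M M M M H M M M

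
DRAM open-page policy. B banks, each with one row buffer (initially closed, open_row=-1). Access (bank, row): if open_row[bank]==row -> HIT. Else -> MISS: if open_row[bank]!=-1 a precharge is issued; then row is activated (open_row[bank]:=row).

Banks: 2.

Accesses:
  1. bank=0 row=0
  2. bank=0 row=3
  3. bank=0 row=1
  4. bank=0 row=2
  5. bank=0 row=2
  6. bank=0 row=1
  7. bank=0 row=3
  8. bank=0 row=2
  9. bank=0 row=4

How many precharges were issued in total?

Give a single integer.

Answer: 7

Derivation:
Acc 1: bank0 row0 -> MISS (open row0); precharges=0
Acc 2: bank0 row3 -> MISS (open row3); precharges=1
Acc 3: bank0 row1 -> MISS (open row1); precharges=2
Acc 4: bank0 row2 -> MISS (open row2); precharges=3
Acc 5: bank0 row2 -> HIT
Acc 6: bank0 row1 -> MISS (open row1); precharges=4
Acc 7: bank0 row3 -> MISS (open row3); precharges=5
Acc 8: bank0 row2 -> MISS (open row2); precharges=6
Acc 9: bank0 row4 -> MISS (open row4); precharges=7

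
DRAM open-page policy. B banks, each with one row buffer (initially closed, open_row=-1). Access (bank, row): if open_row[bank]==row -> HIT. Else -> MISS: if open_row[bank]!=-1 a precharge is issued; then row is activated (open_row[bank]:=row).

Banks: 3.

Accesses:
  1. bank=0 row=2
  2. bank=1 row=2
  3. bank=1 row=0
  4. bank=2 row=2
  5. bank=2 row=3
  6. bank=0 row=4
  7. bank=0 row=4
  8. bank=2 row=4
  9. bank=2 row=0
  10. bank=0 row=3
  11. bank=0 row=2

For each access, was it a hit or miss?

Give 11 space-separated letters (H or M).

Answer: M M M M M M H M M M M

Derivation:
Acc 1: bank0 row2 -> MISS (open row2); precharges=0
Acc 2: bank1 row2 -> MISS (open row2); precharges=0
Acc 3: bank1 row0 -> MISS (open row0); precharges=1
Acc 4: bank2 row2 -> MISS (open row2); precharges=1
Acc 5: bank2 row3 -> MISS (open row3); precharges=2
Acc 6: bank0 row4 -> MISS (open row4); precharges=3
Acc 7: bank0 row4 -> HIT
Acc 8: bank2 row4 -> MISS (open row4); precharges=4
Acc 9: bank2 row0 -> MISS (open row0); precharges=5
Acc 10: bank0 row3 -> MISS (open row3); precharges=6
Acc 11: bank0 row2 -> MISS (open row2); precharges=7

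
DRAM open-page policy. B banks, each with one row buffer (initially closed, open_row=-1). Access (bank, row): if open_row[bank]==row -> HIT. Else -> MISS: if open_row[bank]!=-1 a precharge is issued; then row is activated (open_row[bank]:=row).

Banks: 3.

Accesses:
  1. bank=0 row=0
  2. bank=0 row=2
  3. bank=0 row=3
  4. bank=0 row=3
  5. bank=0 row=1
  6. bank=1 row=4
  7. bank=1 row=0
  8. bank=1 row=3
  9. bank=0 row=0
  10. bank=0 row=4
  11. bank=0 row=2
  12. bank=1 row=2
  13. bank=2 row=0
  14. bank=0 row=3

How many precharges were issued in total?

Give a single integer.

Acc 1: bank0 row0 -> MISS (open row0); precharges=0
Acc 2: bank0 row2 -> MISS (open row2); precharges=1
Acc 3: bank0 row3 -> MISS (open row3); precharges=2
Acc 4: bank0 row3 -> HIT
Acc 5: bank0 row1 -> MISS (open row1); precharges=3
Acc 6: bank1 row4 -> MISS (open row4); precharges=3
Acc 7: bank1 row0 -> MISS (open row0); precharges=4
Acc 8: bank1 row3 -> MISS (open row3); precharges=5
Acc 9: bank0 row0 -> MISS (open row0); precharges=6
Acc 10: bank0 row4 -> MISS (open row4); precharges=7
Acc 11: bank0 row2 -> MISS (open row2); precharges=8
Acc 12: bank1 row2 -> MISS (open row2); precharges=9
Acc 13: bank2 row0 -> MISS (open row0); precharges=9
Acc 14: bank0 row3 -> MISS (open row3); precharges=10

Answer: 10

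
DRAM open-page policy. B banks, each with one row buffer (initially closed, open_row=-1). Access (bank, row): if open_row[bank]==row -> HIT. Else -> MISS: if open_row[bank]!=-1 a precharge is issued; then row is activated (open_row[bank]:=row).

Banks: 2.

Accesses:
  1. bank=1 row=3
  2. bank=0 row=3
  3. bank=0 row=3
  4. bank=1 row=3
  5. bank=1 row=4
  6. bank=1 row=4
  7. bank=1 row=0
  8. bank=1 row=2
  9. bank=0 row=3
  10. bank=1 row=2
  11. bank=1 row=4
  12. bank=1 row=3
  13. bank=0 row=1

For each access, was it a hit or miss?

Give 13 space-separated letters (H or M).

Acc 1: bank1 row3 -> MISS (open row3); precharges=0
Acc 2: bank0 row3 -> MISS (open row3); precharges=0
Acc 3: bank0 row3 -> HIT
Acc 4: bank1 row3 -> HIT
Acc 5: bank1 row4 -> MISS (open row4); precharges=1
Acc 6: bank1 row4 -> HIT
Acc 7: bank1 row0 -> MISS (open row0); precharges=2
Acc 8: bank1 row2 -> MISS (open row2); precharges=3
Acc 9: bank0 row3 -> HIT
Acc 10: bank1 row2 -> HIT
Acc 11: bank1 row4 -> MISS (open row4); precharges=4
Acc 12: bank1 row3 -> MISS (open row3); precharges=5
Acc 13: bank0 row1 -> MISS (open row1); precharges=6

Answer: M M H H M H M M H H M M M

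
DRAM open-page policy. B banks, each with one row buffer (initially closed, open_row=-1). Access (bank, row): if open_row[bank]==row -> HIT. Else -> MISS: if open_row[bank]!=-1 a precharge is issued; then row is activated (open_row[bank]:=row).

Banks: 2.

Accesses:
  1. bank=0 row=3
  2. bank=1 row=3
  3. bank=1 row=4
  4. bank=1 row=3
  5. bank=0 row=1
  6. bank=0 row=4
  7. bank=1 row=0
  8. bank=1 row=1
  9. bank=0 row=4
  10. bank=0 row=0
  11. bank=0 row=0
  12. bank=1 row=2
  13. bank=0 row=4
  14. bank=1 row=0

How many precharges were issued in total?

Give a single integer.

Acc 1: bank0 row3 -> MISS (open row3); precharges=0
Acc 2: bank1 row3 -> MISS (open row3); precharges=0
Acc 3: bank1 row4 -> MISS (open row4); precharges=1
Acc 4: bank1 row3 -> MISS (open row3); precharges=2
Acc 5: bank0 row1 -> MISS (open row1); precharges=3
Acc 6: bank0 row4 -> MISS (open row4); precharges=4
Acc 7: bank1 row0 -> MISS (open row0); precharges=5
Acc 8: bank1 row1 -> MISS (open row1); precharges=6
Acc 9: bank0 row4 -> HIT
Acc 10: bank0 row0 -> MISS (open row0); precharges=7
Acc 11: bank0 row0 -> HIT
Acc 12: bank1 row2 -> MISS (open row2); precharges=8
Acc 13: bank0 row4 -> MISS (open row4); precharges=9
Acc 14: bank1 row0 -> MISS (open row0); precharges=10

Answer: 10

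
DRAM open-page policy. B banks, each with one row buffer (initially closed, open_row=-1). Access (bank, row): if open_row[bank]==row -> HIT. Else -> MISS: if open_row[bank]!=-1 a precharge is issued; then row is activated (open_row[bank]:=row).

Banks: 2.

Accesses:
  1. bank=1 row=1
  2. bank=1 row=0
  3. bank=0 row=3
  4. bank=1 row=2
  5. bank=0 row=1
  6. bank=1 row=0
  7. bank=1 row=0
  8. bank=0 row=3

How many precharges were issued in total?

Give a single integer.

Acc 1: bank1 row1 -> MISS (open row1); precharges=0
Acc 2: bank1 row0 -> MISS (open row0); precharges=1
Acc 3: bank0 row3 -> MISS (open row3); precharges=1
Acc 4: bank1 row2 -> MISS (open row2); precharges=2
Acc 5: bank0 row1 -> MISS (open row1); precharges=3
Acc 6: bank1 row0 -> MISS (open row0); precharges=4
Acc 7: bank1 row0 -> HIT
Acc 8: bank0 row3 -> MISS (open row3); precharges=5

Answer: 5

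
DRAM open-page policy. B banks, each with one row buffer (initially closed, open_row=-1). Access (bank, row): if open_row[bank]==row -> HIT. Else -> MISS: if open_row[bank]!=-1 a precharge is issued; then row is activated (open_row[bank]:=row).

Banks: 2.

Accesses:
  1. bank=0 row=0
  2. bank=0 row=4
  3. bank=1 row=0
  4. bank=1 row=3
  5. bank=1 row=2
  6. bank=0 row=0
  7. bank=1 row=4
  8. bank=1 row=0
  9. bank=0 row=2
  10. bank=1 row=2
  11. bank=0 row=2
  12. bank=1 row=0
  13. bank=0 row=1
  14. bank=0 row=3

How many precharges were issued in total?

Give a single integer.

Answer: 11

Derivation:
Acc 1: bank0 row0 -> MISS (open row0); precharges=0
Acc 2: bank0 row4 -> MISS (open row4); precharges=1
Acc 3: bank1 row0 -> MISS (open row0); precharges=1
Acc 4: bank1 row3 -> MISS (open row3); precharges=2
Acc 5: bank1 row2 -> MISS (open row2); precharges=3
Acc 6: bank0 row0 -> MISS (open row0); precharges=4
Acc 7: bank1 row4 -> MISS (open row4); precharges=5
Acc 8: bank1 row0 -> MISS (open row0); precharges=6
Acc 9: bank0 row2 -> MISS (open row2); precharges=7
Acc 10: bank1 row2 -> MISS (open row2); precharges=8
Acc 11: bank0 row2 -> HIT
Acc 12: bank1 row0 -> MISS (open row0); precharges=9
Acc 13: bank0 row1 -> MISS (open row1); precharges=10
Acc 14: bank0 row3 -> MISS (open row3); precharges=11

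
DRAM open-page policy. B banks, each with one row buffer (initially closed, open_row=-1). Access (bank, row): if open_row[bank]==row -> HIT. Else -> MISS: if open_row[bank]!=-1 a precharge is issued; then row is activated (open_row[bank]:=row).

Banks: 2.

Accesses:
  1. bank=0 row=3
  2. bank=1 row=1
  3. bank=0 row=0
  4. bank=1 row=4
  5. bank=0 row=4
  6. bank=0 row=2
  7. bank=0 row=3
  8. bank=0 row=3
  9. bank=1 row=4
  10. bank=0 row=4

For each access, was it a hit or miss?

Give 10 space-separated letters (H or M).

Acc 1: bank0 row3 -> MISS (open row3); precharges=0
Acc 2: bank1 row1 -> MISS (open row1); precharges=0
Acc 3: bank0 row0 -> MISS (open row0); precharges=1
Acc 4: bank1 row4 -> MISS (open row4); precharges=2
Acc 5: bank0 row4 -> MISS (open row4); precharges=3
Acc 6: bank0 row2 -> MISS (open row2); precharges=4
Acc 7: bank0 row3 -> MISS (open row3); precharges=5
Acc 8: bank0 row3 -> HIT
Acc 9: bank1 row4 -> HIT
Acc 10: bank0 row4 -> MISS (open row4); precharges=6

Answer: M M M M M M M H H M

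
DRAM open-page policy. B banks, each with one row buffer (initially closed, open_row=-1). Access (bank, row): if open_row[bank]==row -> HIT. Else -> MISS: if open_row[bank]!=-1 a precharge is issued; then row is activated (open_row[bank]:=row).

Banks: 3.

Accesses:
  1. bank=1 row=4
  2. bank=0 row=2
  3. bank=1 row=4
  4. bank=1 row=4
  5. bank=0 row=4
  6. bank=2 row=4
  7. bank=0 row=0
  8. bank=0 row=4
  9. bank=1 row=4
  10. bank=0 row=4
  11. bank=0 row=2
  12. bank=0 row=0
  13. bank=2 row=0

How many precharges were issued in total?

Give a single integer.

Acc 1: bank1 row4 -> MISS (open row4); precharges=0
Acc 2: bank0 row2 -> MISS (open row2); precharges=0
Acc 3: bank1 row4 -> HIT
Acc 4: bank1 row4 -> HIT
Acc 5: bank0 row4 -> MISS (open row4); precharges=1
Acc 6: bank2 row4 -> MISS (open row4); precharges=1
Acc 7: bank0 row0 -> MISS (open row0); precharges=2
Acc 8: bank0 row4 -> MISS (open row4); precharges=3
Acc 9: bank1 row4 -> HIT
Acc 10: bank0 row4 -> HIT
Acc 11: bank0 row2 -> MISS (open row2); precharges=4
Acc 12: bank0 row0 -> MISS (open row0); precharges=5
Acc 13: bank2 row0 -> MISS (open row0); precharges=6

Answer: 6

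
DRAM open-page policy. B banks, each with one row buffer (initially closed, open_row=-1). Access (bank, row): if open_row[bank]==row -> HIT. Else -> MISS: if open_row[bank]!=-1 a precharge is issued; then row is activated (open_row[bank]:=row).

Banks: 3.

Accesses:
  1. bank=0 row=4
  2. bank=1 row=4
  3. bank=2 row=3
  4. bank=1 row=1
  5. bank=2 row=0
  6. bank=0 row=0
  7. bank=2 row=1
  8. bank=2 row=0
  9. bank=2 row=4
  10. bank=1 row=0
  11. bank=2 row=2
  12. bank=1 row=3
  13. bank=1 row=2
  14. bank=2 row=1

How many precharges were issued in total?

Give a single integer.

Answer: 11

Derivation:
Acc 1: bank0 row4 -> MISS (open row4); precharges=0
Acc 2: bank1 row4 -> MISS (open row4); precharges=0
Acc 3: bank2 row3 -> MISS (open row3); precharges=0
Acc 4: bank1 row1 -> MISS (open row1); precharges=1
Acc 5: bank2 row0 -> MISS (open row0); precharges=2
Acc 6: bank0 row0 -> MISS (open row0); precharges=3
Acc 7: bank2 row1 -> MISS (open row1); precharges=4
Acc 8: bank2 row0 -> MISS (open row0); precharges=5
Acc 9: bank2 row4 -> MISS (open row4); precharges=6
Acc 10: bank1 row0 -> MISS (open row0); precharges=7
Acc 11: bank2 row2 -> MISS (open row2); precharges=8
Acc 12: bank1 row3 -> MISS (open row3); precharges=9
Acc 13: bank1 row2 -> MISS (open row2); precharges=10
Acc 14: bank2 row1 -> MISS (open row1); precharges=11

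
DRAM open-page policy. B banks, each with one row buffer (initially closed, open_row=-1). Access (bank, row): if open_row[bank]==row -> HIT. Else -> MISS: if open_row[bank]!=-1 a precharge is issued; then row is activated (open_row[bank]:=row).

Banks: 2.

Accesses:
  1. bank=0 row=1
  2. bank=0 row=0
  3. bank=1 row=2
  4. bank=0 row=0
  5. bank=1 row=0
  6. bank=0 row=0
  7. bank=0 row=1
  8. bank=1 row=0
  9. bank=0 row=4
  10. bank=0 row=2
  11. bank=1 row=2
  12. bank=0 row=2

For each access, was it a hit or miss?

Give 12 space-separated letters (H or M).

Answer: M M M H M H M H M M M H

Derivation:
Acc 1: bank0 row1 -> MISS (open row1); precharges=0
Acc 2: bank0 row0 -> MISS (open row0); precharges=1
Acc 3: bank1 row2 -> MISS (open row2); precharges=1
Acc 4: bank0 row0 -> HIT
Acc 5: bank1 row0 -> MISS (open row0); precharges=2
Acc 6: bank0 row0 -> HIT
Acc 7: bank0 row1 -> MISS (open row1); precharges=3
Acc 8: bank1 row0 -> HIT
Acc 9: bank0 row4 -> MISS (open row4); precharges=4
Acc 10: bank0 row2 -> MISS (open row2); precharges=5
Acc 11: bank1 row2 -> MISS (open row2); precharges=6
Acc 12: bank0 row2 -> HIT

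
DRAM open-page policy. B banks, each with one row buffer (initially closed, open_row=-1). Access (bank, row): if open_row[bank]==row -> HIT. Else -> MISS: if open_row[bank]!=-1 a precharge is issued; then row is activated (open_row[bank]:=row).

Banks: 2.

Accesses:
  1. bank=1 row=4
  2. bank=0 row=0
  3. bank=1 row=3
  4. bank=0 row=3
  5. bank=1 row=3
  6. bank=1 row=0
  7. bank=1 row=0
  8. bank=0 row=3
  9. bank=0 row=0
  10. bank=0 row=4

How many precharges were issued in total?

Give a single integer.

Acc 1: bank1 row4 -> MISS (open row4); precharges=0
Acc 2: bank0 row0 -> MISS (open row0); precharges=0
Acc 3: bank1 row3 -> MISS (open row3); precharges=1
Acc 4: bank0 row3 -> MISS (open row3); precharges=2
Acc 5: bank1 row3 -> HIT
Acc 6: bank1 row0 -> MISS (open row0); precharges=3
Acc 7: bank1 row0 -> HIT
Acc 8: bank0 row3 -> HIT
Acc 9: bank0 row0 -> MISS (open row0); precharges=4
Acc 10: bank0 row4 -> MISS (open row4); precharges=5

Answer: 5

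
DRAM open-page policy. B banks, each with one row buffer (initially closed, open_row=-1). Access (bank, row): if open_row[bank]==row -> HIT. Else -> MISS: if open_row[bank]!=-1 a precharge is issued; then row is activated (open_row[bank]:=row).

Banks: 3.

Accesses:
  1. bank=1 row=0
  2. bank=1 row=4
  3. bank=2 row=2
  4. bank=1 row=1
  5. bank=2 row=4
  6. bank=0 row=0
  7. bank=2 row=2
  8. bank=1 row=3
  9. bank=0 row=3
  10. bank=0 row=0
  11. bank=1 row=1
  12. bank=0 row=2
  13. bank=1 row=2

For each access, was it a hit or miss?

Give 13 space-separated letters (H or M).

Answer: M M M M M M M M M M M M M

Derivation:
Acc 1: bank1 row0 -> MISS (open row0); precharges=0
Acc 2: bank1 row4 -> MISS (open row4); precharges=1
Acc 3: bank2 row2 -> MISS (open row2); precharges=1
Acc 4: bank1 row1 -> MISS (open row1); precharges=2
Acc 5: bank2 row4 -> MISS (open row4); precharges=3
Acc 6: bank0 row0 -> MISS (open row0); precharges=3
Acc 7: bank2 row2 -> MISS (open row2); precharges=4
Acc 8: bank1 row3 -> MISS (open row3); precharges=5
Acc 9: bank0 row3 -> MISS (open row3); precharges=6
Acc 10: bank0 row0 -> MISS (open row0); precharges=7
Acc 11: bank1 row1 -> MISS (open row1); precharges=8
Acc 12: bank0 row2 -> MISS (open row2); precharges=9
Acc 13: bank1 row2 -> MISS (open row2); precharges=10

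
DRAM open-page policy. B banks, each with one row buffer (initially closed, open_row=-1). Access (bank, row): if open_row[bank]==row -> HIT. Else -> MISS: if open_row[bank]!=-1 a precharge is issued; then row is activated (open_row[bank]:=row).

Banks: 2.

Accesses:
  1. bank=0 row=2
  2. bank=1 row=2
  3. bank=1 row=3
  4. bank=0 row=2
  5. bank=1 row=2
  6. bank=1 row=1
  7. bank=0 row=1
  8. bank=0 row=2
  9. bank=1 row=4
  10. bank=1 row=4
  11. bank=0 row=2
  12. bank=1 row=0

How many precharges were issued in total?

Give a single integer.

Answer: 7

Derivation:
Acc 1: bank0 row2 -> MISS (open row2); precharges=0
Acc 2: bank1 row2 -> MISS (open row2); precharges=0
Acc 3: bank1 row3 -> MISS (open row3); precharges=1
Acc 4: bank0 row2 -> HIT
Acc 5: bank1 row2 -> MISS (open row2); precharges=2
Acc 6: bank1 row1 -> MISS (open row1); precharges=3
Acc 7: bank0 row1 -> MISS (open row1); precharges=4
Acc 8: bank0 row2 -> MISS (open row2); precharges=5
Acc 9: bank1 row4 -> MISS (open row4); precharges=6
Acc 10: bank1 row4 -> HIT
Acc 11: bank0 row2 -> HIT
Acc 12: bank1 row0 -> MISS (open row0); precharges=7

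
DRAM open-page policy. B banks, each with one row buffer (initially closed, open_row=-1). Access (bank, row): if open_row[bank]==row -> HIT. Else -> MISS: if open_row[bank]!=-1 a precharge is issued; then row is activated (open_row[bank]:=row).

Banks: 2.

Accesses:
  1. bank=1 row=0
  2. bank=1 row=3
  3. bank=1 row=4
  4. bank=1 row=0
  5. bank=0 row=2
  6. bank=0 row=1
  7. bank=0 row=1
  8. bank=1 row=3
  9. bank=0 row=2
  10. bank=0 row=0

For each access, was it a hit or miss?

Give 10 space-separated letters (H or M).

Acc 1: bank1 row0 -> MISS (open row0); precharges=0
Acc 2: bank1 row3 -> MISS (open row3); precharges=1
Acc 3: bank1 row4 -> MISS (open row4); precharges=2
Acc 4: bank1 row0 -> MISS (open row0); precharges=3
Acc 5: bank0 row2 -> MISS (open row2); precharges=3
Acc 6: bank0 row1 -> MISS (open row1); precharges=4
Acc 7: bank0 row1 -> HIT
Acc 8: bank1 row3 -> MISS (open row3); precharges=5
Acc 9: bank0 row2 -> MISS (open row2); precharges=6
Acc 10: bank0 row0 -> MISS (open row0); precharges=7

Answer: M M M M M M H M M M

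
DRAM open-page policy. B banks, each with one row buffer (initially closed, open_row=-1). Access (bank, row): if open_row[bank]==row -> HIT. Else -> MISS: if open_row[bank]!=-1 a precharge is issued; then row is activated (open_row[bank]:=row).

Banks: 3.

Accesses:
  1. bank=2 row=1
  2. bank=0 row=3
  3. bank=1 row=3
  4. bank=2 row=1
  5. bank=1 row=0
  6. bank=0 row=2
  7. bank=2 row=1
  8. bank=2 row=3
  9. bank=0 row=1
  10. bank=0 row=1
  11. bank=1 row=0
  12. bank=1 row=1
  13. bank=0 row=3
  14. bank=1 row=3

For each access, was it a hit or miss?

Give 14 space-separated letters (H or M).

Answer: M M M H M M H M M H H M M M

Derivation:
Acc 1: bank2 row1 -> MISS (open row1); precharges=0
Acc 2: bank0 row3 -> MISS (open row3); precharges=0
Acc 3: bank1 row3 -> MISS (open row3); precharges=0
Acc 4: bank2 row1 -> HIT
Acc 5: bank1 row0 -> MISS (open row0); precharges=1
Acc 6: bank0 row2 -> MISS (open row2); precharges=2
Acc 7: bank2 row1 -> HIT
Acc 8: bank2 row3 -> MISS (open row3); precharges=3
Acc 9: bank0 row1 -> MISS (open row1); precharges=4
Acc 10: bank0 row1 -> HIT
Acc 11: bank1 row0 -> HIT
Acc 12: bank1 row1 -> MISS (open row1); precharges=5
Acc 13: bank0 row3 -> MISS (open row3); precharges=6
Acc 14: bank1 row3 -> MISS (open row3); precharges=7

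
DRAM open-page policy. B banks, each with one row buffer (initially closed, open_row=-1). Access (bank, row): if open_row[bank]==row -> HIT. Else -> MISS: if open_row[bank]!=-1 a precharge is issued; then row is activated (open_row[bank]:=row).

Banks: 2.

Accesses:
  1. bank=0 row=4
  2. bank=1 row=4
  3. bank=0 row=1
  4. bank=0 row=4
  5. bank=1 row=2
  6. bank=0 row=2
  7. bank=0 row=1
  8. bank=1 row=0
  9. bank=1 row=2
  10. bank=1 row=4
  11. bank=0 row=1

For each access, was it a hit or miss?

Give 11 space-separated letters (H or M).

Answer: M M M M M M M M M M H

Derivation:
Acc 1: bank0 row4 -> MISS (open row4); precharges=0
Acc 2: bank1 row4 -> MISS (open row4); precharges=0
Acc 3: bank0 row1 -> MISS (open row1); precharges=1
Acc 4: bank0 row4 -> MISS (open row4); precharges=2
Acc 5: bank1 row2 -> MISS (open row2); precharges=3
Acc 6: bank0 row2 -> MISS (open row2); precharges=4
Acc 7: bank0 row1 -> MISS (open row1); precharges=5
Acc 8: bank1 row0 -> MISS (open row0); precharges=6
Acc 9: bank1 row2 -> MISS (open row2); precharges=7
Acc 10: bank1 row4 -> MISS (open row4); precharges=8
Acc 11: bank0 row1 -> HIT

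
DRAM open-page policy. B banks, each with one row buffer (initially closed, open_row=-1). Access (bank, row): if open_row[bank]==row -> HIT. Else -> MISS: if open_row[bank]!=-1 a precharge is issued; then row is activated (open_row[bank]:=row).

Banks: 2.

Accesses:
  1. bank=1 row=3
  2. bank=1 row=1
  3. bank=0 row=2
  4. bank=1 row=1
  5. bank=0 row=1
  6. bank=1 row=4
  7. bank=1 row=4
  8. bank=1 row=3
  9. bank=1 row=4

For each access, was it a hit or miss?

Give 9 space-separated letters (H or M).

Answer: M M M H M M H M M

Derivation:
Acc 1: bank1 row3 -> MISS (open row3); precharges=0
Acc 2: bank1 row1 -> MISS (open row1); precharges=1
Acc 3: bank0 row2 -> MISS (open row2); precharges=1
Acc 4: bank1 row1 -> HIT
Acc 5: bank0 row1 -> MISS (open row1); precharges=2
Acc 6: bank1 row4 -> MISS (open row4); precharges=3
Acc 7: bank1 row4 -> HIT
Acc 8: bank1 row3 -> MISS (open row3); precharges=4
Acc 9: bank1 row4 -> MISS (open row4); precharges=5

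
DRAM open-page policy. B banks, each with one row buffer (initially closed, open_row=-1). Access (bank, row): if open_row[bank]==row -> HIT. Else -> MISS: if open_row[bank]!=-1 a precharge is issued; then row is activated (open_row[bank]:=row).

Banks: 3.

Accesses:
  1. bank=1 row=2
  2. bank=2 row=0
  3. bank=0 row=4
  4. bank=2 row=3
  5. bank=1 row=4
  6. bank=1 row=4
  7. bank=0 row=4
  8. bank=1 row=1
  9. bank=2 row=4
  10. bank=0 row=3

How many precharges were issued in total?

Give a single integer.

Answer: 5

Derivation:
Acc 1: bank1 row2 -> MISS (open row2); precharges=0
Acc 2: bank2 row0 -> MISS (open row0); precharges=0
Acc 3: bank0 row4 -> MISS (open row4); precharges=0
Acc 4: bank2 row3 -> MISS (open row3); precharges=1
Acc 5: bank1 row4 -> MISS (open row4); precharges=2
Acc 6: bank1 row4 -> HIT
Acc 7: bank0 row4 -> HIT
Acc 8: bank1 row1 -> MISS (open row1); precharges=3
Acc 9: bank2 row4 -> MISS (open row4); precharges=4
Acc 10: bank0 row3 -> MISS (open row3); precharges=5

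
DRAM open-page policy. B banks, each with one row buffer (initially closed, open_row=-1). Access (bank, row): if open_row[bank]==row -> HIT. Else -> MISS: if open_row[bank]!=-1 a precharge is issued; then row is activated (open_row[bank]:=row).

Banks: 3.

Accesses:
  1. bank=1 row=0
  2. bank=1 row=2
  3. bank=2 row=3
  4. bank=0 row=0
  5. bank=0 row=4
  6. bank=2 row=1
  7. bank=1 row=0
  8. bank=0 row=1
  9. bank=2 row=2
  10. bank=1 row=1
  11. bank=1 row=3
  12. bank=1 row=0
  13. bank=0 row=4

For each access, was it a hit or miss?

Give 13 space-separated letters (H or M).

Answer: M M M M M M M M M M M M M

Derivation:
Acc 1: bank1 row0 -> MISS (open row0); precharges=0
Acc 2: bank1 row2 -> MISS (open row2); precharges=1
Acc 3: bank2 row3 -> MISS (open row3); precharges=1
Acc 4: bank0 row0 -> MISS (open row0); precharges=1
Acc 5: bank0 row4 -> MISS (open row4); precharges=2
Acc 6: bank2 row1 -> MISS (open row1); precharges=3
Acc 7: bank1 row0 -> MISS (open row0); precharges=4
Acc 8: bank0 row1 -> MISS (open row1); precharges=5
Acc 9: bank2 row2 -> MISS (open row2); precharges=6
Acc 10: bank1 row1 -> MISS (open row1); precharges=7
Acc 11: bank1 row3 -> MISS (open row3); precharges=8
Acc 12: bank1 row0 -> MISS (open row0); precharges=9
Acc 13: bank0 row4 -> MISS (open row4); precharges=10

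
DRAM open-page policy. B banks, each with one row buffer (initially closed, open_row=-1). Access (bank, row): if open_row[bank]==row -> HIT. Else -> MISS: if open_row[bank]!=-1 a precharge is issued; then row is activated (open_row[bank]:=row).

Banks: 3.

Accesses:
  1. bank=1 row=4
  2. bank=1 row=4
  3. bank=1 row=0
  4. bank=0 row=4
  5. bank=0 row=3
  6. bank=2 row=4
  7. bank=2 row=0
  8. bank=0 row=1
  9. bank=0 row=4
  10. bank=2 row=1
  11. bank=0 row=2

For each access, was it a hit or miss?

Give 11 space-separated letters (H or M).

Acc 1: bank1 row4 -> MISS (open row4); precharges=0
Acc 2: bank1 row4 -> HIT
Acc 3: bank1 row0 -> MISS (open row0); precharges=1
Acc 4: bank0 row4 -> MISS (open row4); precharges=1
Acc 5: bank0 row3 -> MISS (open row3); precharges=2
Acc 6: bank2 row4 -> MISS (open row4); precharges=2
Acc 7: bank2 row0 -> MISS (open row0); precharges=3
Acc 8: bank0 row1 -> MISS (open row1); precharges=4
Acc 9: bank0 row4 -> MISS (open row4); precharges=5
Acc 10: bank2 row1 -> MISS (open row1); precharges=6
Acc 11: bank0 row2 -> MISS (open row2); precharges=7

Answer: M H M M M M M M M M M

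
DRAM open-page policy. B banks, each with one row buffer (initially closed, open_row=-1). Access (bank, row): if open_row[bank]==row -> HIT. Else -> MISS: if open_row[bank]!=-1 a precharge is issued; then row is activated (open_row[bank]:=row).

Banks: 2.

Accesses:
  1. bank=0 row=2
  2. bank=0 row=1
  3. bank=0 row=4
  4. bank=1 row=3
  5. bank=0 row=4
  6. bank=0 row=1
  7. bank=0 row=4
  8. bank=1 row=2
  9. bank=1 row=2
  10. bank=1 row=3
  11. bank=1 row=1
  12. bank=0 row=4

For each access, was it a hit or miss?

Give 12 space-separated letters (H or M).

Acc 1: bank0 row2 -> MISS (open row2); precharges=0
Acc 2: bank0 row1 -> MISS (open row1); precharges=1
Acc 3: bank0 row4 -> MISS (open row4); precharges=2
Acc 4: bank1 row3 -> MISS (open row3); precharges=2
Acc 5: bank0 row4 -> HIT
Acc 6: bank0 row1 -> MISS (open row1); precharges=3
Acc 7: bank0 row4 -> MISS (open row4); precharges=4
Acc 8: bank1 row2 -> MISS (open row2); precharges=5
Acc 9: bank1 row2 -> HIT
Acc 10: bank1 row3 -> MISS (open row3); precharges=6
Acc 11: bank1 row1 -> MISS (open row1); precharges=7
Acc 12: bank0 row4 -> HIT

Answer: M M M M H M M M H M M H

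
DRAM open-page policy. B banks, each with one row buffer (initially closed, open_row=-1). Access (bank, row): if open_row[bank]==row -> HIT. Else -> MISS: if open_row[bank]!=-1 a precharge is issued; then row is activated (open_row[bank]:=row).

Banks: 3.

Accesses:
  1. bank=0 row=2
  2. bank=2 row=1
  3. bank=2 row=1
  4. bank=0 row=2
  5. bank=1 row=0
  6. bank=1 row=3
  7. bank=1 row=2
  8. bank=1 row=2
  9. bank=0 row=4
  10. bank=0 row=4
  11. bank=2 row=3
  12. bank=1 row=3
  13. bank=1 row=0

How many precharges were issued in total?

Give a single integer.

Answer: 6

Derivation:
Acc 1: bank0 row2 -> MISS (open row2); precharges=0
Acc 2: bank2 row1 -> MISS (open row1); precharges=0
Acc 3: bank2 row1 -> HIT
Acc 4: bank0 row2 -> HIT
Acc 5: bank1 row0 -> MISS (open row0); precharges=0
Acc 6: bank1 row3 -> MISS (open row3); precharges=1
Acc 7: bank1 row2 -> MISS (open row2); precharges=2
Acc 8: bank1 row2 -> HIT
Acc 9: bank0 row4 -> MISS (open row4); precharges=3
Acc 10: bank0 row4 -> HIT
Acc 11: bank2 row3 -> MISS (open row3); precharges=4
Acc 12: bank1 row3 -> MISS (open row3); precharges=5
Acc 13: bank1 row0 -> MISS (open row0); precharges=6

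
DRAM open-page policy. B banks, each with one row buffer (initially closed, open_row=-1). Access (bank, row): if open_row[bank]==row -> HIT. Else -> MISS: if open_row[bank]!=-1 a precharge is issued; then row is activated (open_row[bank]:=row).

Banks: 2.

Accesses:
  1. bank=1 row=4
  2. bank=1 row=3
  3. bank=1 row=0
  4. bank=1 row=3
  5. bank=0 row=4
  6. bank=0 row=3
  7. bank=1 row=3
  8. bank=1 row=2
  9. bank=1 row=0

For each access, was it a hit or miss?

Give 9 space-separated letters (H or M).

Answer: M M M M M M H M M

Derivation:
Acc 1: bank1 row4 -> MISS (open row4); precharges=0
Acc 2: bank1 row3 -> MISS (open row3); precharges=1
Acc 3: bank1 row0 -> MISS (open row0); precharges=2
Acc 4: bank1 row3 -> MISS (open row3); precharges=3
Acc 5: bank0 row4 -> MISS (open row4); precharges=3
Acc 6: bank0 row3 -> MISS (open row3); precharges=4
Acc 7: bank1 row3 -> HIT
Acc 8: bank1 row2 -> MISS (open row2); precharges=5
Acc 9: bank1 row0 -> MISS (open row0); precharges=6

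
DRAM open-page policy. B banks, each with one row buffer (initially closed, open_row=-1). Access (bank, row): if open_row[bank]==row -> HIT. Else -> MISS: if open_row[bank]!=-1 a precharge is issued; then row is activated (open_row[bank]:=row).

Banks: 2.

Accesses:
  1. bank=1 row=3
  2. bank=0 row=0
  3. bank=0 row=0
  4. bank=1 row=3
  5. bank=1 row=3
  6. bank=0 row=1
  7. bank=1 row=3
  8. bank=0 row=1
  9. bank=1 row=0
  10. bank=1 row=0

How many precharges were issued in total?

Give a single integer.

Answer: 2

Derivation:
Acc 1: bank1 row3 -> MISS (open row3); precharges=0
Acc 2: bank0 row0 -> MISS (open row0); precharges=0
Acc 3: bank0 row0 -> HIT
Acc 4: bank1 row3 -> HIT
Acc 5: bank1 row3 -> HIT
Acc 6: bank0 row1 -> MISS (open row1); precharges=1
Acc 7: bank1 row3 -> HIT
Acc 8: bank0 row1 -> HIT
Acc 9: bank1 row0 -> MISS (open row0); precharges=2
Acc 10: bank1 row0 -> HIT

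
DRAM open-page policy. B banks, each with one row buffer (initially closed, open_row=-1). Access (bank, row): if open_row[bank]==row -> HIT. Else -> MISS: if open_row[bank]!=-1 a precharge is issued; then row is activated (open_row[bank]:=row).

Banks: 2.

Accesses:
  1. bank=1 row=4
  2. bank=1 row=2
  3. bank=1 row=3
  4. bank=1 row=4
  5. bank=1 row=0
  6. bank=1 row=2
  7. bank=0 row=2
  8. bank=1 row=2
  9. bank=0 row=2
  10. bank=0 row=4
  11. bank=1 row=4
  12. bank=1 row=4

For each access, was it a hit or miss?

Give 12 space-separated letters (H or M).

Acc 1: bank1 row4 -> MISS (open row4); precharges=0
Acc 2: bank1 row2 -> MISS (open row2); precharges=1
Acc 3: bank1 row3 -> MISS (open row3); precharges=2
Acc 4: bank1 row4 -> MISS (open row4); precharges=3
Acc 5: bank1 row0 -> MISS (open row0); precharges=4
Acc 6: bank1 row2 -> MISS (open row2); precharges=5
Acc 7: bank0 row2 -> MISS (open row2); precharges=5
Acc 8: bank1 row2 -> HIT
Acc 9: bank0 row2 -> HIT
Acc 10: bank0 row4 -> MISS (open row4); precharges=6
Acc 11: bank1 row4 -> MISS (open row4); precharges=7
Acc 12: bank1 row4 -> HIT

Answer: M M M M M M M H H M M H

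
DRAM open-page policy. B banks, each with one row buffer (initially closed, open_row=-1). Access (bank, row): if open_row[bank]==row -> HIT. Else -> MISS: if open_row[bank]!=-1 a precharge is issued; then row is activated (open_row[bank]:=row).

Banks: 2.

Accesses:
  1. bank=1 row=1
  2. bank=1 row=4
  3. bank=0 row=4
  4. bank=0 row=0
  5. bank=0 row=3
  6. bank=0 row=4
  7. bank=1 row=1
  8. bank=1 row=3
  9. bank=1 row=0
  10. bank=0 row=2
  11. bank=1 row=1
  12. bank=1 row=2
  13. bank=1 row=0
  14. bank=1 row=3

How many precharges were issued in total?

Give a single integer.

Answer: 12

Derivation:
Acc 1: bank1 row1 -> MISS (open row1); precharges=0
Acc 2: bank1 row4 -> MISS (open row4); precharges=1
Acc 3: bank0 row4 -> MISS (open row4); precharges=1
Acc 4: bank0 row0 -> MISS (open row0); precharges=2
Acc 5: bank0 row3 -> MISS (open row3); precharges=3
Acc 6: bank0 row4 -> MISS (open row4); precharges=4
Acc 7: bank1 row1 -> MISS (open row1); precharges=5
Acc 8: bank1 row3 -> MISS (open row3); precharges=6
Acc 9: bank1 row0 -> MISS (open row0); precharges=7
Acc 10: bank0 row2 -> MISS (open row2); precharges=8
Acc 11: bank1 row1 -> MISS (open row1); precharges=9
Acc 12: bank1 row2 -> MISS (open row2); precharges=10
Acc 13: bank1 row0 -> MISS (open row0); precharges=11
Acc 14: bank1 row3 -> MISS (open row3); precharges=12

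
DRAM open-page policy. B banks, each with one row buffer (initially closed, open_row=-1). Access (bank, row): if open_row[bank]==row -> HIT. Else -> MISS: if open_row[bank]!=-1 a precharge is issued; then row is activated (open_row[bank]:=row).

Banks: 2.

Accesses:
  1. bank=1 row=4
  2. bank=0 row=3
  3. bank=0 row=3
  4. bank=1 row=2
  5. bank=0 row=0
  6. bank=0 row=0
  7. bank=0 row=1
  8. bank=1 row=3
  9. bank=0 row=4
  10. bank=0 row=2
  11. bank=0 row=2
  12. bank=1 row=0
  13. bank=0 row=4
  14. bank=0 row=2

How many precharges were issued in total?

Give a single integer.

Acc 1: bank1 row4 -> MISS (open row4); precharges=0
Acc 2: bank0 row3 -> MISS (open row3); precharges=0
Acc 3: bank0 row3 -> HIT
Acc 4: bank1 row2 -> MISS (open row2); precharges=1
Acc 5: bank0 row0 -> MISS (open row0); precharges=2
Acc 6: bank0 row0 -> HIT
Acc 7: bank0 row1 -> MISS (open row1); precharges=3
Acc 8: bank1 row3 -> MISS (open row3); precharges=4
Acc 9: bank0 row4 -> MISS (open row4); precharges=5
Acc 10: bank0 row2 -> MISS (open row2); precharges=6
Acc 11: bank0 row2 -> HIT
Acc 12: bank1 row0 -> MISS (open row0); precharges=7
Acc 13: bank0 row4 -> MISS (open row4); precharges=8
Acc 14: bank0 row2 -> MISS (open row2); precharges=9

Answer: 9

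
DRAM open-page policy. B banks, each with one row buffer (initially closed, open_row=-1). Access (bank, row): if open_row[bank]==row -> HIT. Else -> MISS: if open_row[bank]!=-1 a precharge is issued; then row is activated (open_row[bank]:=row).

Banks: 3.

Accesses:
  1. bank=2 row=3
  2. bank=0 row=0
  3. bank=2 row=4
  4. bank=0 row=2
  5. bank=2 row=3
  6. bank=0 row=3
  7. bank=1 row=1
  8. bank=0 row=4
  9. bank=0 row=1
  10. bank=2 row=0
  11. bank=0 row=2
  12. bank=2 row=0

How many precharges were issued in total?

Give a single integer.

Acc 1: bank2 row3 -> MISS (open row3); precharges=0
Acc 2: bank0 row0 -> MISS (open row0); precharges=0
Acc 3: bank2 row4 -> MISS (open row4); precharges=1
Acc 4: bank0 row2 -> MISS (open row2); precharges=2
Acc 5: bank2 row3 -> MISS (open row3); precharges=3
Acc 6: bank0 row3 -> MISS (open row3); precharges=4
Acc 7: bank1 row1 -> MISS (open row1); precharges=4
Acc 8: bank0 row4 -> MISS (open row4); precharges=5
Acc 9: bank0 row1 -> MISS (open row1); precharges=6
Acc 10: bank2 row0 -> MISS (open row0); precharges=7
Acc 11: bank0 row2 -> MISS (open row2); precharges=8
Acc 12: bank2 row0 -> HIT

Answer: 8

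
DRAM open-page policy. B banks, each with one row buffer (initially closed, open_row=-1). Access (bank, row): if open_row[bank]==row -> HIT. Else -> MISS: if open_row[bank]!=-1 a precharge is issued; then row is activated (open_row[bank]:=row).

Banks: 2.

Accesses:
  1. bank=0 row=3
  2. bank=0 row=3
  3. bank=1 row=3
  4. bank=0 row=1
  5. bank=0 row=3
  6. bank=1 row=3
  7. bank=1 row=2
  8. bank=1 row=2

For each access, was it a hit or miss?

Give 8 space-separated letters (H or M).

Acc 1: bank0 row3 -> MISS (open row3); precharges=0
Acc 2: bank0 row3 -> HIT
Acc 3: bank1 row3 -> MISS (open row3); precharges=0
Acc 4: bank0 row1 -> MISS (open row1); precharges=1
Acc 5: bank0 row3 -> MISS (open row3); precharges=2
Acc 6: bank1 row3 -> HIT
Acc 7: bank1 row2 -> MISS (open row2); precharges=3
Acc 8: bank1 row2 -> HIT

Answer: M H M M M H M H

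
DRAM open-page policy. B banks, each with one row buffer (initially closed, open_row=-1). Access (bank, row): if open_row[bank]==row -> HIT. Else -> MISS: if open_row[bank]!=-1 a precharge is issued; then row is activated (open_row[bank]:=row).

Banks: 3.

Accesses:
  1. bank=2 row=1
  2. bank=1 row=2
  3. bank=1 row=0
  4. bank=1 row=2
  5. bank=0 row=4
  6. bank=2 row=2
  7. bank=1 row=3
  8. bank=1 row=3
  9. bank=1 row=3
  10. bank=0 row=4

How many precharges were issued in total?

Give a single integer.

Answer: 4

Derivation:
Acc 1: bank2 row1 -> MISS (open row1); precharges=0
Acc 2: bank1 row2 -> MISS (open row2); precharges=0
Acc 3: bank1 row0 -> MISS (open row0); precharges=1
Acc 4: bank1 row2 -> MISS (open row2); precharges=2
Acc 5: bank0 row4 -> MISS (open row4); precharges=2
Acc 6: bank2 row2 -> MISS (open row2); precharges=3
Acc 7: bank1 row3 -> MISS (open row3); precharges=4
Acc 8: bank1 row3 -> HIT
Acc 9: bank1 row3 -> HIT
Acc 10: bank0 row4 -> HIT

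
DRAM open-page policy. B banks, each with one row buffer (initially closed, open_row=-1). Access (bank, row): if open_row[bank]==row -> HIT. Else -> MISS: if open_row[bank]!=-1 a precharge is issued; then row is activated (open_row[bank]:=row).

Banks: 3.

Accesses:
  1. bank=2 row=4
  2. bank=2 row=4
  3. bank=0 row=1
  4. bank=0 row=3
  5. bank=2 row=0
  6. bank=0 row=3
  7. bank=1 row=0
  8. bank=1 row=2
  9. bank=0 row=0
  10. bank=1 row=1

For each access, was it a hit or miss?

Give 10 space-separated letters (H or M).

Acc 1: bank2 row4 -> MISS (open row4); precharges=0
Acc 2: bank2 row4 -> HIT
Acc 3: bank0 row1 -> MISS (open row1); precharges=0
Acc 4: bank0 row3 -> MISS (open row3); precharges=1
Acc 5: bank2 row0 -> MISS (open row0); precharges=2
Acc 6: bank0 row3 -> HIT
Acc 7: bank1 row0 -> MISS (open row0); precharges=2
Acc 8: bank1 row2 -> MISS (open row2); precharges=3
Acc 9: bank0 row0 -> MISS (open row0); precharges=4
Acc 10: bank1 row1 -> MISS (open row1); precharges=5

Answer: M H M M M H M M M M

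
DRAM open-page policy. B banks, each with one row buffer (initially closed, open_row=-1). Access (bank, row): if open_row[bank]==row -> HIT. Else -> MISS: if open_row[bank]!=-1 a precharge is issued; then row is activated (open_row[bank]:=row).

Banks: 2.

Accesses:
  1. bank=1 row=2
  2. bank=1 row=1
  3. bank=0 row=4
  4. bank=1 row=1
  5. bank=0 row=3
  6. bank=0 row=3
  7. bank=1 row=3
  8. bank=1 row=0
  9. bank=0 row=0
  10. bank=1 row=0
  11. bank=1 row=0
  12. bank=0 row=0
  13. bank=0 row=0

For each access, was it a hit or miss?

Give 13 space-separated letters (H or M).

Answer: M M M H M H M M M H H H H

Derivation:
Acc 1: bank1 row2 -> MISS (open row2); precharges=0
Acc 2: bank1 row1 -> MISS (open row1); precharges=1
Acc 3: bank0 row4 -> MISS (open row4); precharges=1
Acc 4: bank1 row1 -> HIT
Acc 5: bank0 row3 -> MISS (open row3); precharges=2
Acc 6: bank0 row3 -> HIT
Acc 7: bank1 row3 -> MISS (open row3); precharges=3
Acc 8: bank1 row0 -> MISS (open row0); precharges=4
Acc 9: bank0 row0 -> MISS (open row0); precharges=5
Acc 10: bank1 row0 -> HIT
Acc 11: bank1 row0 -> HIT
Acc 12: bank0 row0 -> HIT
Acc 13: bank0 row0 -> HIT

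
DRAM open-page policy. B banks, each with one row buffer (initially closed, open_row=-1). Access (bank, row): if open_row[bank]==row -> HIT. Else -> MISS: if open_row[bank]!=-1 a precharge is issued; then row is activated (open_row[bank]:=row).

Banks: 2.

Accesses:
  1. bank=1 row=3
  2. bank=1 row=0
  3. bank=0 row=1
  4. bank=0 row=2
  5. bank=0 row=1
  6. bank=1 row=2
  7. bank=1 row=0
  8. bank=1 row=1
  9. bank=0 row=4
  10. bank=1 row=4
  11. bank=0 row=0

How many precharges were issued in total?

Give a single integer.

Acc 1: bank1 row3 -> MISS (open row3); precharges=0
Acc 2: bank1 row0 -> MISS (open row0); precharges=1
Acc 3: bank0 row1 -> MISS (open row1); precharges=1
Acc 4: bank0 row2 -> MISS (open row2); precharges=2
Acc 5: bank0 row1 -> MISS (open row1); precharges=3
Acc 6: bank1 row2 -> MISS (open row2); precharges=4
Acc 7: bank1 row0 -> MISS (open row0); precharges=5
Acc 8: bank1 row1 -> MISS (open row1); precharges=6
Acc 9: bank0 row4 -> MISS (open row4); precharges=7
Acc 10: bank1 row4 -> MISS (open row4); precharges=8
Acc 11: bank0 row0 -> MISS (open row0); precharges=9

Answer: 9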